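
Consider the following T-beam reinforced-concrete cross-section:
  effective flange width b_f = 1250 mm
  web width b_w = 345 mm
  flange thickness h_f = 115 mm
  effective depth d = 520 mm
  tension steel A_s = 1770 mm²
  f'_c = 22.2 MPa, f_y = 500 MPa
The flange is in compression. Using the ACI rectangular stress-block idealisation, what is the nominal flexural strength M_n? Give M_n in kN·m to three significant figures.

Tension: T = A_s f_y = 1770 × 500 = 885000 N.
Try a within the flange: a = T/(0.85 f'_c b_f) = 885000/(0.85 × 22.2 × 1250) = 37.52 mm.
Since a = 37.52 ≤ h_f = 115 mm, the stress block lies entirely in the flange; analyse as a rectangular beam of width b_f.
M_n = T(d − a/2) = 885000 × (520 − 18.76) = 443.60 × 10⁶ N·mm.
M_n = 443.60 kN·m.

M_n ≈ 444 kN·m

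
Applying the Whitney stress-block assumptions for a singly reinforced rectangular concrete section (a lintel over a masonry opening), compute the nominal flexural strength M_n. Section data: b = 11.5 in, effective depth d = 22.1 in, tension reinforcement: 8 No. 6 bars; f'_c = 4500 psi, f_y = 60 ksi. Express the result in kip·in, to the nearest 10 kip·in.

M_n ≈ 4160 kip·in

A_s = 8 × 0.44 = 3.52 in².
T = A_s f_y = 3.52 × 60 = 211.2 kips.
a = T/(0.85 f'_c b) = 211.2/(0.85 × 4.5 × 11.5) = 4.801 in.
M_n = T(d − a/2) = 211.2 × (22.1 − 2.4005) = 4160.5 kip·in.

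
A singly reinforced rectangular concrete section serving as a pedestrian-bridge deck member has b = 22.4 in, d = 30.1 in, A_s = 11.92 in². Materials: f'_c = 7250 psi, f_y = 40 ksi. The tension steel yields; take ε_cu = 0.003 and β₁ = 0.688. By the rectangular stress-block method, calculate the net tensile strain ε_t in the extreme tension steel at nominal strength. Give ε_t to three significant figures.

ε_t ≈ 0.0150

a = A_s f_y/(0.85 f'_c b) = 3.454 in.
β₁ = 0.688, so c = a/β₁ = 3.454/0.688 = 5.020 in.
From the linear strain diagram with ε_cu = 0.003: ε_t = 0.003 (d − c)/c = 0.003 × (30.1 − 5.020)/5.020 = 0.0150.
Since ε_t ≥ 0.005, the section is tension-controlled.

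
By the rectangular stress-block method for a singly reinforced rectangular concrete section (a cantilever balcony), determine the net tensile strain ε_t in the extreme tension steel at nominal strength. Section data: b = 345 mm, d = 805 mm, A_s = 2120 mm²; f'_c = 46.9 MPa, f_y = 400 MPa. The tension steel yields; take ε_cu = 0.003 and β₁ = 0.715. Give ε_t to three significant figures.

a = A_s f_y/(0.85 f'_c b) = 61.66 mm.
β₁ = 0.715, so c = a/β₁ = 61.66/0.715 = 86.24 mm.
From the linear strain diagram with ε_cu = 0.003: ε_t = 0.003 (d − c)/c = 0.003 × (805 − 86.24)/86.24 = 0.0250.
Since ε_t ≥ 0.005, the section is tension-controlled.

ε_t ≈ 0.0250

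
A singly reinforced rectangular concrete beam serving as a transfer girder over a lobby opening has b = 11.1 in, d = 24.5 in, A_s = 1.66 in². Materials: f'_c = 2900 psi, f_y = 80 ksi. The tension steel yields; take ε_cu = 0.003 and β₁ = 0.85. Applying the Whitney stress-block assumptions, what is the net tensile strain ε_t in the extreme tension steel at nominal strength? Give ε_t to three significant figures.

ε_t ≈ 0.00987

a = A_s f_y/(0.85 f'_c b) = 4.854 in.
β₁ = 0.85, so c = a/β₁ = 4.854/0.85 = 5.711 in.
From the linear strain diagram with ε_cu = 0.003: ε_t = 0.003 (d − c)/c = 0.003 × (24.5 − 5.711)/5.711 = 0.00987.
Since ε_t ≥ 0.005, the section is tension-controlled.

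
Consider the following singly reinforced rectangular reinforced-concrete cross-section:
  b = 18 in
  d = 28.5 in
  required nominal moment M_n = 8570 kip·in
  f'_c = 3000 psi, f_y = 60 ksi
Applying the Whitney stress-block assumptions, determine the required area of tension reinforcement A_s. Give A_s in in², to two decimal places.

A_s ≈ 5.78 in²

From M_n = 0.85 f'_c a b (d − a/2):
a = d − √(d² − 2M_n/(0.85 f'_c b)) = 28.5 − √(28.5² − 2 × 8570/(0.85 × 3 × 18)) = 7.552 in.
A_s = 0.85 f'_c a b / f_y = 0.85 × 3 × 7.552 × 18 / 60 = 5.777 in².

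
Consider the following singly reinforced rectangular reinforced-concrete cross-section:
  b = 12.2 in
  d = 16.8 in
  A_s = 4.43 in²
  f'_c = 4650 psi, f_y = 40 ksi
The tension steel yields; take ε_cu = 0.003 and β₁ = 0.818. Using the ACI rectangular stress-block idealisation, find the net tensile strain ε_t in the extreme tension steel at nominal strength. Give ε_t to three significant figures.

a = A_s f_y/(0.85 f'_c b) = 3.675 in.
β₁ = 0.818, so c = a/β₁ = 3.675/0.818 = 4.493 in.
From the linear strain diagram with ε_cu = 0.003: ε_t = 0.003 (d − c)/c = 0.003 × (16.8 − 4.493)/4.493 = 0.00822.
Since ε_t ≥ 0.005, the section is tension-controlled.

ε_t ≈ 0.00822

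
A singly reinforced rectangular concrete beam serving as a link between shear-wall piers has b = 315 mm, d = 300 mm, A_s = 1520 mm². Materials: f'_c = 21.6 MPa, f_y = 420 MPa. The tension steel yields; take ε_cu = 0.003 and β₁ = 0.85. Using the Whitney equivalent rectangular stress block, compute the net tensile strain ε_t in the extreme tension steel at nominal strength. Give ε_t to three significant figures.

ε_t ≈ 0.00393

a = A_s f_y/(0.85 f'_c b) = 110.38 mm.
β₁ = 0.85, so c = a/β₁ = 110.38/0.85 = 129.86 mm.
From the linear strain diagram with ε_cu = 0.003: ε_t = 0.003 (d − c)/c = 0.003 × (300 − 129.86)/129.86 = 0.00393.
ε_t < 0.004 — the section is over-reinforced for flexure under ACI limits.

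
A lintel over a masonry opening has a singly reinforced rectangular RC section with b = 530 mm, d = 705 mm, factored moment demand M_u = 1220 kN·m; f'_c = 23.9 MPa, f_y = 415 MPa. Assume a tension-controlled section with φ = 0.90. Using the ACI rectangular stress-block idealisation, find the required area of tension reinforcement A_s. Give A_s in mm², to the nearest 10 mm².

A_s ≈ 5440 mm²

M_n = M_u/φ = 1220/0.90 = 1355.56 kN·m.
With M_n = 0.85 f'_c a b (d − a/2), solve the quadratic for a:
a = d − √(d² − 2M_n/(0.85 f'_c b)) = 705 − √(705² − 2 × 1355.56×10⁶/(0.85 × 23.9 × 530)) = 209.80 mm.
A_s = 0.85 f'_c a b / f_y = 0.85 × 23.9 × 209.80 × 530 / 415 = 5443.1 mm².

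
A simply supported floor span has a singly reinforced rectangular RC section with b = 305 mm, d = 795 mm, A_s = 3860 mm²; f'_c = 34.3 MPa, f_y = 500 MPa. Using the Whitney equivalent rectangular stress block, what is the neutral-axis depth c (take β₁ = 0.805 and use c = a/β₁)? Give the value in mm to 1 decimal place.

T = A_s f_y = 3860 × 500 = 1930000 N = 1930 kN.
Setting C = 0.85 f'_c a b equal to T: a = 1930000/(0.85 × 34.3 × 305) = 217.042 mm.
With β₁ = 0.805, c = a/β₁ = 217.042/0.805 = 269.6 mm.

c ≈ 269.6 mm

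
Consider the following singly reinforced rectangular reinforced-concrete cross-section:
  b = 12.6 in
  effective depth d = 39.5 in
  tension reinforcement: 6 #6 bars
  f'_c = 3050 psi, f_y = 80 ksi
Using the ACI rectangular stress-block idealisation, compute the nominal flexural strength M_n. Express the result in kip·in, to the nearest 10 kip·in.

A_s = 6 × 0.44 = 2.64 in².
T = A_s f_y = 2.64 × 80 = 211.2 kips.
a = T/(0.85 f'_c b) = 211.2/(0.85 × 3.05 × 12.6) = 6.466 in.
M_n = T(d − a/2) = 211.2 × (39.5 − 3.233) = 7659.6 kip·in.

M_n ≈ 7660 kip·in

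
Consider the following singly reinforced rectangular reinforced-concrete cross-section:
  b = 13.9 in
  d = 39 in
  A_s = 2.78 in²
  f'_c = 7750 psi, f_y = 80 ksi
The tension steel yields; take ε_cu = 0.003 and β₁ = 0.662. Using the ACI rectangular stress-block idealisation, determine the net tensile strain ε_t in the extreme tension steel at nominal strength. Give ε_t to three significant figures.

ε_t ≈ 0.0289

a = A_s f_y/(0.85 f'_c b) = 2.429 in.
β₁ = 0.662, so c = a/β₁ = 2.429/0.662 = 3.669 in.
From the linear strain diagram with ε_cu = 0.003: ε_t = 0.003 (d − c)/c = 0.003 × (39 − 3.669)/3.669 = 0.0289.
Since ε_t ≥ 0.005, the section is tension-controlled.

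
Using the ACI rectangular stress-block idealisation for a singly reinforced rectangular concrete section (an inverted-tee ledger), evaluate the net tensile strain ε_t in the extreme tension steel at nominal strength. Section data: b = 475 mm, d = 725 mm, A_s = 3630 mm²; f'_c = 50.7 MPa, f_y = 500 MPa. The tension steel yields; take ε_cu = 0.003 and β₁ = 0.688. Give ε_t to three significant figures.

ε_t ≈ 0.0139

a = A_s f_y/(0.85 f'_c b) = 88.67 mm.
β₁ = 0.688, so c = a/β₁ = 88.67/0.688 = 128.88 mm.
From the linear strain diagram with ε_cu = 0.003: ε_t = 0.003 (d − c)/c = 0.003 × (725 − 128.88)/128.88 = 0.0139.
Since ε_t ≥ 0.005, the section is tension-controlled.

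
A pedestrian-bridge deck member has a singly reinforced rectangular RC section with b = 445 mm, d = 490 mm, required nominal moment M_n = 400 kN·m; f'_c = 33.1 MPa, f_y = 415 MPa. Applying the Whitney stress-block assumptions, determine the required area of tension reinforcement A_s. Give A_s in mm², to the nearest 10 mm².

With M_n = 0.85 f'_c a b (d − a/2), solve the quadratic for a:
a = d − √(d² − 2M_n/(0.85 f'_c b)) = 490 − √(490² − 2 × 400×10⁶/(0.85 × 33.1 × 445)) = 70.24 mm.
A_s = 0.85 f'_c a b / f_y = 0.85 × 33.1 × 70.24 × 445 / 415 = 2119.1 mm².

A_s ≈ 2120 mm²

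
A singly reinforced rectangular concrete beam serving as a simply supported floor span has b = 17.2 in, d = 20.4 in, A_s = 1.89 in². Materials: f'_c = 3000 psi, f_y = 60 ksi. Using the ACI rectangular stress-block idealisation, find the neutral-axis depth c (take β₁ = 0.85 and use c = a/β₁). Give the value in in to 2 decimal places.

c ≈ 3.04 in

T = A_s f_y = 1.89 × 60 = 113.4 kips.
a = T/(0.85 f'_c b) = 113.4/(0.85 × 3 × 17.2) = 2.5855 in.
With β₁ = 0.85, c = a/β₁ = 2.5855/0.85 = 3.04 in.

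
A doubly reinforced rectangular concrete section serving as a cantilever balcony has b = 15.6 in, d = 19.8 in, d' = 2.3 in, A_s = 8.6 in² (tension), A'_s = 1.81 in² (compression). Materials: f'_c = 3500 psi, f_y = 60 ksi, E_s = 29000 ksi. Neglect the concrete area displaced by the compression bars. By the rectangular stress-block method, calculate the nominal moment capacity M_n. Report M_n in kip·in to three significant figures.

M_n ≈ 8180 kip·in

Assume both steels yield.
a = (A_s − A'_s) f_y/(0.85 f'_c b) = (8.6 − 1.81) × 60/(0.85 × 3.5 × 15.6) = 8.778 in.
c = a/β₁ = 8.778/0.85 = 10.327 in; ε'_s = 0.003(c − d')/c = 0.0023 ≥ ε_y = 0.0021, so the compression steel yields.
M_n = (A_s − A'_s) f_y (d − a/2) + A'_s f_y (d − d') = 407.4 × (19.8 − 4.389) + 108.6 × (19.8 − 2.3) = 6278.4 + 1900.5 = 8178.9 kip·in.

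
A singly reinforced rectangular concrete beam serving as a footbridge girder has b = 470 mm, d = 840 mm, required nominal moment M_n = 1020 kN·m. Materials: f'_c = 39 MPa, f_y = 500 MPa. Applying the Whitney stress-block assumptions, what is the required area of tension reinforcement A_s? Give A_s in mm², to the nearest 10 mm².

With M_n = 0.85 f'_c a b (d − a/2), solve the quadratic for a:
a = d − √(d² − 2M_n/(0.85 f'_c b)) = 840 − √(840² − 2 × 1020×10⁶/(0.85 × 39 × 470)) = 81.93 mm.
A_s = 0.85 f'_c a b / f_y = 0.85 × 39 × 81.93 × 470 / 500 = 2553.0 mm².

A_s ≈ 2550 mm²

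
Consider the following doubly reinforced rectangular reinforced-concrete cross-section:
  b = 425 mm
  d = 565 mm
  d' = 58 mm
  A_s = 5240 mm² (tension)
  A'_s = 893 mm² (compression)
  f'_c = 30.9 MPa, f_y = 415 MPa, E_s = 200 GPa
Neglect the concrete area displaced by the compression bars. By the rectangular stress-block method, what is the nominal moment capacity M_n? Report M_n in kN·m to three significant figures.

M_n ≈ 1060 kN·m

Assume both tension and compression steel yield.
Net tension couple steel: A_s − A'_s = 4347 mm².
a = (A_s − A'_s) f_y / (0.85 f'_c b) = 1804005/(0.85 × 30.9 × 425) = 161.61 mm.
c = a/β₁ = 161.61/0.829 = 194.95 mm; ε'_s = 0.003(c − d')/c = 0.0021 ≥ f_y/E_s = 0.0021, so compression steel does yield.
M_n = (A_s − A'_s) f_y (d − a/2) + A'_s f_y (d − d') = [1804005 × (565 − 80.805) + 370595 × (565 − 58)] × 10⁻⁶ = 873.49 + 187.89 = 1061.38 kN·m.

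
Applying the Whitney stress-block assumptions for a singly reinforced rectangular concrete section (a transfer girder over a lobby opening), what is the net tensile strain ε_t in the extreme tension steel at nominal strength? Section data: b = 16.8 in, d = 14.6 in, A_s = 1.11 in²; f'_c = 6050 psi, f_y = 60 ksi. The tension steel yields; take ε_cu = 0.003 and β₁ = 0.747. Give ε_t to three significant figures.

ε_t ≈ 0.0394

a = A_s f_y/(0.85 f'_c b) = 0.771 in.
β₁ = 0.747, so c = a/β₁ = 0.771/0.747 = 1.032 in.
From the linear strain diagram with ε_cu = 0.003: ε_t = 0.003 (d − c)/c = 0.003 × (14.6 − 1.032)/1.032 = 0.0394.
Since ε_t ≥ 0.005, the section is tension-controlled.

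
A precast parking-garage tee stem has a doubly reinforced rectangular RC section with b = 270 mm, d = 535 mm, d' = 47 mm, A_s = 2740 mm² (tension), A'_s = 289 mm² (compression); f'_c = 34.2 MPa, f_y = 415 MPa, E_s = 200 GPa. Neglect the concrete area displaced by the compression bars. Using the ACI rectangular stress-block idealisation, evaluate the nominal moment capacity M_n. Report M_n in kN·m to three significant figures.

M_n ≈ 537 kN·m

Assume both tension and compression steel yield.
Net tension couple steel: A_s − A'_s = 2451 mm².
a = (A_s − A'_s) f_y / (0.85 f'_c b) = 1017165/(0.85 × 34.2 × 270) = 129.59 mm.
c = a/β₁ = 129.59/0.806 = 160.78 mm; ε'_s = 0.003(c − d')/c = 0.0021 ≥ f_y/E_s = 0.0021, so compression steel does yield.
M_n = (A_s − A'_s) f_y (d − a/2) + A'_s f_y (d − d') = [1017165 × (535 − 64.795) + 119935 × (535 − 47)] × 10⁻⁶ = 478.28 + 58.53 = 536.81 kN·m.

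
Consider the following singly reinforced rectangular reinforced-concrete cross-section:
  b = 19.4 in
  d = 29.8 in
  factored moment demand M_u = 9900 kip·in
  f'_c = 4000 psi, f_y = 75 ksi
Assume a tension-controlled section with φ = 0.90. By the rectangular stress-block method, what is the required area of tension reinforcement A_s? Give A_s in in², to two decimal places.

A_s ≈ 5.50 in²

M_n = M_u/φ = 9900/0.90 = 11000 kip·in.
From M_n = 0.85 f'_c a b (d − a/2):
a = d − √(d² − 2M_n/(0.85 f'_c b)) = 29.8 − √(29.8² − 2 × 11000/(0.85 × 4 × 19.4)) = 6.252 in.
A_s = 0.85 f'_c a b / f_y = 0.85 × 4 × 6.252 × 19.4 / 75 = 5.498 in².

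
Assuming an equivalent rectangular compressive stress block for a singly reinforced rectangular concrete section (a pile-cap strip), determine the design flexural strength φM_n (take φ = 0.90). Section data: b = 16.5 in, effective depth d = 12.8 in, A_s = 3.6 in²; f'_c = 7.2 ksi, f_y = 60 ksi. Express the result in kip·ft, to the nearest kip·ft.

φM_n ≈ 190 kip·ft

T = A_s f_y = 3.6 × 60 = 216 kips.
a = T/(0.85 f'_c b) = 216/(0.85 × 7.2 × 16.5) = 2.139 in.
M_n = T(d − a/2) = 216 × (12.8 − 1.0695) = 2533.8 kip·in = 2533.8/12 = 211.15 kip·ft.
φM_n = 0.90 × 211.15 = 190.04 kip·ft.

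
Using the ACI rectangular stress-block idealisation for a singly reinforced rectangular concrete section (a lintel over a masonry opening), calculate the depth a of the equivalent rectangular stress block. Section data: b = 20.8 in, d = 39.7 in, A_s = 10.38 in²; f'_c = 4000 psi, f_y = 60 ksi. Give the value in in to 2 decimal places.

a ≈ 8.81 in

T = A_s f_y = 10.38 × 60 = 622.8 kips.
a = T/(0.85 f'_c b) = 622.8/(0.85 × 4 × 20.8) = 8.81 in.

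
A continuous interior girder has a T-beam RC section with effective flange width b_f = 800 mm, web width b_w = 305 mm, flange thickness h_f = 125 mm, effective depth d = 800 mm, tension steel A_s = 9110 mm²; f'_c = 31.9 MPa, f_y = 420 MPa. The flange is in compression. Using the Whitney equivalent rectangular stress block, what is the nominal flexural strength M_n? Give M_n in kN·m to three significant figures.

Tension: T = A_s f_y = 9110 × 420 = 3826200 N.
Try a within the flange: a = T/(0.85 f'_c b_f) = 3826200/(0.85 × 31.9 × 800) = 176.39 mm.
a = 176.39 > h_f = 125 mm: the block extends into the web. Split into flange-overhang and web parts.
C_f = 0.85 f'_c (b_f − b_w) h_f = 0.85 × 31.9 × (800 − 305) × 125 = 1677741 N.
Remaining web compression depth: a_w = (T − C_f)/(0.85 f'_c b_w) = (3826200 − 1677741)/(0.85 × 31.9 × 305) = 259.79 mm.
M_n = C_f(d − h_f/2) + (T − C_f)(d − a_w/2) = 1677741 × (800 − 62.5) + 2148459 × (800 − 129.895) = 1237.33 + 1439.69 = 2677.02 × 10⁶ N·mm.
M_n = 2677.02 kN·m.

M_n ≈ 2680 kN·m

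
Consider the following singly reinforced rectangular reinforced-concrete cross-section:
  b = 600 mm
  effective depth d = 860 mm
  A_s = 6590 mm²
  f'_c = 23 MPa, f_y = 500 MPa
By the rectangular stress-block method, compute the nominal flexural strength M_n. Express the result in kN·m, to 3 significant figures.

M_n ≈ 2370 kN·m

T = A_s f_y = 6590 × 500 = 3295000 N = 3295 kN.
From C = T: a = T/(0.85 f'_c b) = 3295000/(0.85 × 23 × 600) = 280.90 mm.
M_n = T(d − a/2) = 3295 kN × (860 − 140.45) mm = 2370.92 kN·m.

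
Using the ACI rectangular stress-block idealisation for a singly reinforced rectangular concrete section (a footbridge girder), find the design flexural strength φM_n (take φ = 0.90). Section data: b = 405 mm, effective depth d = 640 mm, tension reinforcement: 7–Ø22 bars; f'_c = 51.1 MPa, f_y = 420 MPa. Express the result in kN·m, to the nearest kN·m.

A_s = 7 × 380 = 2660 mm².
T = A_s f_y = 2660 × 420 = 1117200 N = 1117.2 kN.
From C = T: a = T/(0.85 f'_c b) = 1117200/(0.85 × 51.1 × 405) = 63.51 mm.
M_n = T(d − a/2) = 1117.2 kN × (640 − 31.755) mm = 679.53 kN·m.
φM_n = 0.90 × 679.53 = 611.58 kN·m.

φM_n ≈ 612 kN·m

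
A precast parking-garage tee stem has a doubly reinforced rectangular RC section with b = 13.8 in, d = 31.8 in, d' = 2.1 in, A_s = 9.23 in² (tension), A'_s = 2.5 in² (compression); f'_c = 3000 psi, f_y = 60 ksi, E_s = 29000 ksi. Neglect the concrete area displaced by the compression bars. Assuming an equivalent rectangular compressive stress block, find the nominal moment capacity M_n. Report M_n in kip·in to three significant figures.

M_n ≈ 15000 kip·in

Assume both steels yield.
a = (A_s − A'_s) f_y/(0.85 f'_c b) = (9.23 − 2.5) × 60/(0.85 × 3 × 13.8) = 11.475 in.
c = a/β₁ = 11.475/0.85 = 13.500 in; ε'_s = 0.003(c − d')/c = 0.0025 ≥ ε_y = 0.0021, so the compression steel yields.
M_n = (A_s − A'_s) f_y (d − a/2) + A'_s f_y (d − d') = 403.8 × (31.8 − 5.7375) + 150 × (31.8 − 2.1) = 10524.0 + 4455.0 = 14979.0 kip·in.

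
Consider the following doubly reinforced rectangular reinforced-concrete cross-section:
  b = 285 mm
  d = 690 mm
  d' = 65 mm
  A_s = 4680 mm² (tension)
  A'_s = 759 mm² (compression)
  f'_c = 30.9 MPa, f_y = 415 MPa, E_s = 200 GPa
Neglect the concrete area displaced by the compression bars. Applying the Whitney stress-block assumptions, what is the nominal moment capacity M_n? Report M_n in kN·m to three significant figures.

M_n ≈ 1140 kN·m

Assume both tension and compression steel yield.
Net tension couple steel: A_s − A'_s = 3921 mm².
a = (A_s − A'_s) f_y / (0.85 f'_c b) = 1627215/(0.85 × 30.9 × 285) = 217.38 mm.
c = a/β₁ = 217.38/0.829 = 262.22 mm; ε'_s = 0.003(c − d')/c = 0.0023 ≥ f_y/E_s = 0.0021, so compression steel does yield.
M_n = (A_s − A'_s) f_y (d − a/2) + A'_s f_y (d − d') = [1627215 × (690 − 108.69) + 314985 × (690 − 65)] × 10⁻⁶ = 945.92 + 196.87 = 1142.79 kN·m.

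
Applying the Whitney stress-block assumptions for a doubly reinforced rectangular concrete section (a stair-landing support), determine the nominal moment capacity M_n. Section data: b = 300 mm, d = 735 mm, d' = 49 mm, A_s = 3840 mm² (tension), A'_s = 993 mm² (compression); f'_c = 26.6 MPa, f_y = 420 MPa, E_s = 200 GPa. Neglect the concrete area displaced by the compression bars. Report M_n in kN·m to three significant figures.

Assume both tension and compression steel yield.
Net tension couple steel: A_s − A'_s = 2847 mm².
a = (A_s − A'_s) f_y / (0.85 f'_c b) = 1195740/(0.85 × 26.6 × 300) = 176.28 mm.
c = a/β₁ = 176.28/0.85 = 207.39 mm; ε'_s = 0.003(c − d')/c = 0.0023 ≥ f_y/E_s = 0.0021, so compression steel does yield.
M_n = (A_s − A'_s) f_y (d − a/2) + A'_s f_y (d − d') = [1195740 × (735 − 88.14) + 417060 × (735 − 49)] × 10⁻⁶ = 773.48 + 286.10 = 1059.58 kN·m.

M_n ≈ 1060 kN·m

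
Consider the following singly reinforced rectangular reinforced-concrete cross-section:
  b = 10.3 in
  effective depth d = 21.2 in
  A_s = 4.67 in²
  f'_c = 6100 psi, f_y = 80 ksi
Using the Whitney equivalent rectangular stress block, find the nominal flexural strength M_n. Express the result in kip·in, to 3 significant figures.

M_n ≈ 6610 kip·in

T = A_s f_y = 4.67 × 80 = 373.6 kips.
a = T/(0.85 f'_c b) = 373.6/(0.85 × 6.1 × 10.3) = 6.996 in.
M_n = T(d − a/2) = 373.6 × (21.2 − 3.498) = 6613.5 kip·in.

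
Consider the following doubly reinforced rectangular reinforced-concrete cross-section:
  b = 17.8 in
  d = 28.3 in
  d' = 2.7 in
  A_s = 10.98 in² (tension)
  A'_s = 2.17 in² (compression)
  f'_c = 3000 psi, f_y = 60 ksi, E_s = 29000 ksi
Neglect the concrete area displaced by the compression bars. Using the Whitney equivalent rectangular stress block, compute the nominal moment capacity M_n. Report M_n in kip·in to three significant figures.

M_n ≈ 15200 kip·in

Assume both steels yield.
a = (A_s − A'_s) f_y/(0.85 f'_c b) = (10.98 − 2.17) × 60/(0.85 × 3 × 17.8) = 11.646 in.
c = a/β₁ = 11.646/0.85 = 13.701 in; ε'_s = 0.003(c − d')/c = 0.0024 ≥ ε_y = 0.0021, so the compression steel yields.
M_n = (A_s − A'_s) f_y (d − a/2) + A'_s f_y (d − d') = 528.6 × (28.3 − 5.823) + 130.2 × (28.3 − 2.7) = 11881.3 + 3333.1 = 15214.4 kip·in.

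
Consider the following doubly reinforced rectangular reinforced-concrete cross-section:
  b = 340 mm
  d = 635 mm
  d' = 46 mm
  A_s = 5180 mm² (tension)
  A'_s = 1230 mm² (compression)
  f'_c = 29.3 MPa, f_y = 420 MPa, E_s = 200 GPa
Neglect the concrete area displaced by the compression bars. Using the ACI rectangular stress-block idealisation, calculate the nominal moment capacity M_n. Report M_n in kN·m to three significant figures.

Assume both tension and compression steel yield.
Net tension couple steel: A_s − A'_s = 3950 mm².
a = (A_s − A'_s) f_y / (0.85 f'_c b) = 1659000/(0.85 × 29.3 × 340) = 195.92 mm.
c = a/β₁ = 195.92/0.841 = 232.96 mm; ε'_s = 0.003(c − d')/c = 0.0024 ≥ f_y/E_s = 0.0021, so compression steel does yield.
M_n = (A_s − A'_s) f_y (d − a/2) + A'_s f_y (d − d') = [1659000 × (635 − 97.96) + 516600 × (635 − 46)] × 10⁻⁶ = 890.95 + 304.28 = 1195.23 kN·m.

M_n ≈ 1200 kN·m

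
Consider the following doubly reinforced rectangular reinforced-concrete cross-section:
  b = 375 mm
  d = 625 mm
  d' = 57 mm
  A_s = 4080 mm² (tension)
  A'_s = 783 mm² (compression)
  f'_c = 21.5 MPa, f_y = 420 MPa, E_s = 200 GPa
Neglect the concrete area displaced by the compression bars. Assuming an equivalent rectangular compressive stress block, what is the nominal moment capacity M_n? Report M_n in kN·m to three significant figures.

Assume both tension and compression steel yield.
Net tension couple steel: A_s − A'_s = 3297 mm².
a = (A_s − A'_s) f_y / (0.85 f'_c b) = 1384740/(0.85 × 21.5 × 375) = 202.06 mm.
c = a/β₁ = 202.06/0.85 = 237.72 mm; ε'_s = 0.003(c − d')/c = 0.0023 ≥ f_y/E_s = 0.0021, so compression steel does yield.
M_n = (A_s − A'_s) f_y (d − a/2) + A'_s f_y (d − d') = [1384740 × (625 − 101.03) + 328860 × (625 − 57)] × 10⁻⁶ = 725.56 + 186.79 = 912.35 kN·m.

M_n ≈ 912 kN·m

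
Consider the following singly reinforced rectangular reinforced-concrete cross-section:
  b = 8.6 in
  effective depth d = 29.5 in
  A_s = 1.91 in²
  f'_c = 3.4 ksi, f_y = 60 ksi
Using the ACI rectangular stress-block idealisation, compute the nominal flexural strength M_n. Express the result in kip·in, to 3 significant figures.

M_n ≈ 3120 kip·in

T = A_s f_y = 1.91 × 60 = 114.6 kips.
a = T/(0.85 f'_c b) = 114.6/(0.85 × 3.4 × 8.6) = 4.611 in.
M_n = T(d − a/2) = 114.6 × (29.5 − 2.3055) = 3116.5 kip·in.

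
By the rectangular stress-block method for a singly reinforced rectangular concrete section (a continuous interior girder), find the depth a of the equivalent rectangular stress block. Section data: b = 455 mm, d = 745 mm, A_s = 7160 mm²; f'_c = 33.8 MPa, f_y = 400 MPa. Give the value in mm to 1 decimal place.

a ≈ 219.1 mm

T = A_s f_y = 7160 × 400 = 2864000 N = 2864 kN.
Setting C = 0.85 f'_c a b equal to T: a = 2864000/(0.85 × 33.8 × 455) = 219.1 mm.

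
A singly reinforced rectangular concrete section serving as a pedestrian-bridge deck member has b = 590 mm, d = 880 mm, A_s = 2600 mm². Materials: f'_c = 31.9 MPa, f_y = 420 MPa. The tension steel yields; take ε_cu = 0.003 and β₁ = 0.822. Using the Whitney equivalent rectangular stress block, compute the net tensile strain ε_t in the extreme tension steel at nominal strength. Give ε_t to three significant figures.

ε_t ≈ 0.0288

a = A_s f_y/(0.85 f'_c b) = 68.26 mm.
β₁ = 0.822, so c = a/β₁ = 68.26/0.822 = 83.04 mm.
From the linear strain diagram with ε_cu = 0.003: ε_t = 0.003 (d − c)/c = 0.003 × (880 − 83.04)/83.04 = 0.0288.
Since ε_t ≥ 0.005, the section is tension-controlled.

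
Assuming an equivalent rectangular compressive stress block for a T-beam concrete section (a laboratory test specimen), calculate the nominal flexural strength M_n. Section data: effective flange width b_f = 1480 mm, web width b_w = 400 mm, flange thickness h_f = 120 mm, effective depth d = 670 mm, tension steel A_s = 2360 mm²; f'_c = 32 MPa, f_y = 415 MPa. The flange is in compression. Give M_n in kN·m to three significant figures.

Tension: T = A_s f_y = 2360 × 415 = 979400 N.
Try a within the flange: a = T/(0.85 f'_c b_f) = 979400/(0.85 × 32 × 1480) = 24.33 mm.
Since a = 24.33 ≤ h_f = 120 mm, the stress block lies entirely in the flange; analyse as a rectangular beam of width b_f.
M_n = T(d − a/2) = 979400 × (670 − 12.165) = 644.28 × 10⁶ N·mm.
M_n = 644.28 kN·m.

M_n ≈ 644 kN·m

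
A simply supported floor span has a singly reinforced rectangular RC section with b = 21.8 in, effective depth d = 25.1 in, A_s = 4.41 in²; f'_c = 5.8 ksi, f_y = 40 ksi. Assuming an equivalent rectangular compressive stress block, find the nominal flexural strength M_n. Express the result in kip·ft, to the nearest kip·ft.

M_n ≈ 357 kip·ft

T = A_s f_y = 4.41 × 40 = 176.4 kips.
a = T/(0.85 f'_c b) = 176.4/(0.85 × 5.8 × 21.8) = 1.641 in.
M_n = T(d − a/2) = 176.4 × (25.1 − 0.8205) = 4282.9 kip·in = 4282.9/12 = 356.91 kip·ft.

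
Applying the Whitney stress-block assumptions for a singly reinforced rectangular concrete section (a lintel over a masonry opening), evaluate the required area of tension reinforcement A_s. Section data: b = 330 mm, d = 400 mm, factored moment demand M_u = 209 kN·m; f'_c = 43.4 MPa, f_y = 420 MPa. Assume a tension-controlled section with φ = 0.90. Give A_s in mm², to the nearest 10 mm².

A_s ≈ 1480 mm²

M_n = M_u/φ = 209/0.90 = 232.222 kN·m.
With M_n = 0.85 f'_c a b (d − a/2), solve the quadratic for a:
a = d − √(d² − 2M_n/(0.85 f'_c b)) = 400 − √(400² − 2 × 232.222×10⁶/(0.85 × 43.4 × 330)) = 50.93 mm.
A_s = 0.85 f'_c a b / f_y = 0.85 × 43.4 × 50.93 × 330 / 420 = 1476.2 mm².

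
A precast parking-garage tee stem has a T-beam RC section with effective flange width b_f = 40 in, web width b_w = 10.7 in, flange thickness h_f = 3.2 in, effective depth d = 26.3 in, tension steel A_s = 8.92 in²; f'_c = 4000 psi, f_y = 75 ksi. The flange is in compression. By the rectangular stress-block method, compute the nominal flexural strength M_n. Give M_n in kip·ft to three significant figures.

M_n ≈ 1280 kip·ft

Tension: T = A_s f_y = 8.92 × 75 = 669 kips.
Try a within the flange: a = T/(0.85 f'_c b_f) = 669/(0.85 × 4 × 40) = 4.919 in.
a = 4.919 > h_f = 3.2 in: the block extends into the web. Split into flange-overhang and web parts.
C_f = 0.85 f'_c (b_f − b_w) h_f = 0.85 × 4 × (40 − 10.7) × 3.2 = 318.8 kips.
Remaining web compression depth: a_w = (T − C_f)/(0.85 f'_c b_w) = (669 − 318.8)/(0.85 × 4 × 10.7) = 9.626 in.
M_n = C_f(d − h_f/2) + (T − C_f)(d − a_w/2) = 318.8 × (26.3 − 1.6) + 350.2 × (26.3 − 4.813) = 7874.4 + 7524.7 = 15399.1 kip·in.
M_n = 15399.1/12 = 1283.26 kip·ft.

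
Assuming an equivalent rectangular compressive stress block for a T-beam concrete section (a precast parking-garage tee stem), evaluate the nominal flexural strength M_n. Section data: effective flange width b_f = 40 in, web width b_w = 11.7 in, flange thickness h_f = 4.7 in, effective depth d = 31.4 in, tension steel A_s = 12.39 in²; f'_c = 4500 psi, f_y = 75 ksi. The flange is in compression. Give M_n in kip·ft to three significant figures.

Tension: T = A_s f_y = 12.39 × 75 = 929.25 kips.
Try a within the flange: a = T/(0.85 f'_c b_f) = 929.25/(0.85 × 4.5 × 40) = 6.074 in.
a = 6.074 > h_f = 4.7 in: the block extends into the web. Split into flange-overhang and web parts.
C_f = 0.85 f'_c (b_f − b_w) h_f = 0.85 × 4.5 × (40 − 11.7) × 4.7 = 508.8 kips.
Remaining web compression depth: a_w = (T − C_f)/(0.85 f'_c b_w) = (929.25 − 508.8)/(0.85 × 4.5 × 11.7) = 9.395 in.
M_n = C_f(d − h_f/2) + (T − C_f)(d − a_w/2) = 508.8 × (31.4 − 2.35) + 420.45 × (31.4 − 4.6975) = 14780.6 + 11227.1 = 26007.7 kip·in.
M_n = 26007.7/12 = 2167.31 kip·ft.

M_n ≈ 2170 kip·ft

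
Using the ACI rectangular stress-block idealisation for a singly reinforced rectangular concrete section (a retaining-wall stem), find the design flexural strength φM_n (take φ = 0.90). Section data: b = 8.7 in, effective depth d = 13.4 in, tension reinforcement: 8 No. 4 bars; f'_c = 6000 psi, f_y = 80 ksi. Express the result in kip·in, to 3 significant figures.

φM_n ≈ 1380 kip·in

A_s = 8 × 0.2 = 1.6 in².
T = A_s f_y = 1.6 × 80 = 128 kips.
a = T/(0.85 f'_c b) = 128/(0.85 × 6 × 8.7) = 2.885 in.
M_n = T(d − a/2) = 128 × (13.4 − 1.4425) = 1530.6 kip·in.
φM_n = 0.90 × 1530.6 = 1377.5 kip·in.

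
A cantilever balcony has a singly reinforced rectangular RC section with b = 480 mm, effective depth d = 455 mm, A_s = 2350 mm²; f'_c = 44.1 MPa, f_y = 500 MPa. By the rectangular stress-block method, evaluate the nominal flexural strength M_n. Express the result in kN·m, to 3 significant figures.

T = A_s f_y = 2350 × 500 = 1175000 N = 1175 kN.
From C = T: a = T/(0.85 f'_c b) = 1175000/(0.85 × 44.1 × 480) = 65.30 mm.
M_n = T(d − a/2) = 1175 kN × (455 − 32.65) mm = 496.26 kN·m.

M_n ≈ 496 kN·m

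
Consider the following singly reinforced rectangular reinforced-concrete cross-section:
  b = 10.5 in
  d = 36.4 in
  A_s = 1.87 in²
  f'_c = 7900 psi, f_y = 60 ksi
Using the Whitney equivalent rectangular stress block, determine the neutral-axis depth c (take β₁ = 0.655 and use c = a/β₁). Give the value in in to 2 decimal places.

c ≈ 2.43 in

T = A_s f_y = 1.87 × 60 = 112.2 kips.
a = T/(0.85 f'_c b) = 112.2/(0.85 × 7.9 × 10.5) = 1.5913 in.
With β₁ = 0.655, c = a/β₁ = 1.5913/0.655 = 2.43 in.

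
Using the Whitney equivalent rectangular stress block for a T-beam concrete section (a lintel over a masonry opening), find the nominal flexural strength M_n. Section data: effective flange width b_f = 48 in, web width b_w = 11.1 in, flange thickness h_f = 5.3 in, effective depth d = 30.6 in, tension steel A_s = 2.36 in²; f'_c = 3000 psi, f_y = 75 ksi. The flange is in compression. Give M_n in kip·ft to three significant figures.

M_n ≈ 441 kip·ft

Tension: T = A_s f_y = 2.36 × 75 = 177 kips.
Try a within the flange: a = T/(0.85 f'_c b_f) = 177/(0.85 × 3 × 48) = 1.446 in.
Since a = 1.446 ≤ h_f = 5.3 in, the stress block lies entirely in the flange; analyse as a rectangular beam of width b_f.
M_n = T(d − a/2) = 177 × (30.6 − 0.723) = 5288.2 kip·in.
M_n = 5288.2/12 = 440.68 kip·ft.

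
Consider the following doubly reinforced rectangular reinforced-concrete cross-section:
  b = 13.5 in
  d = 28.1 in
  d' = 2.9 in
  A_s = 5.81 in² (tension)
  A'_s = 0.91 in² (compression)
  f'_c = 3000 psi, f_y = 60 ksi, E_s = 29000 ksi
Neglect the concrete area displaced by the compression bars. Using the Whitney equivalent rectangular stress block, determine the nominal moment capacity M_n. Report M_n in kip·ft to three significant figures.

Assume both steels yield.
a = (A_s − A'_s) f_y/(0.85 f'_c b) = (5.81 − 0.91) × 60/(0.85 × 3 × 13.5) = 8.540 in.
c = a/β₁ = 8.540/0.85 = 10.047 in; ε'_s = 0.003(c − d')/c = 0.0021 ≥ ε_y = 0.0021, so the compression steel yields.
M_n = (A_s − A'_s) f_y (d − a/2) + A'_s f_y (d − d') = 294 × (28.1 − 4.27) + 54.6 × (28.1 − 2.9) = 7006.0 + 1375.9 = 8381.9 kip·in = 8381.9/12 = 698.49 kip·ft.

M_n ≈ 698 kip·ft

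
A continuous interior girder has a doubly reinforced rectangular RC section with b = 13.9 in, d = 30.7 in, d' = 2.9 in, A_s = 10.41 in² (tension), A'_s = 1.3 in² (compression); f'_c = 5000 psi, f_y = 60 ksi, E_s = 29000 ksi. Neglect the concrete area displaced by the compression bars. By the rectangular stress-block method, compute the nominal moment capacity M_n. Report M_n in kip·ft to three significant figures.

Assume both steels yield.
a = (A_s − A'_s) f_y/(0.85 f'_c b) = (10.41 − 1.3) × 60/(0.85 × 5 × 13.9) = 9.253 in.
c = a/β₁ = 9.253/0.8 = 11.566 in; ε'_s = 0.003(c − d')/c = 0.0022 ≥ ε_y = 0.0021, so the compression steel yields.
M_n = (A_s − A'_s) f_y (d − a/2) + A'_s f_y (d − d') = 546.6 × (30.7 − 4.6265) + 78 × (30.7 − 2.9) = 14251.8 + 2168.4 = 16420.2 kip·in = 16420.2/12 = 1368.35 kip·ft.

M_n ≈ 1370 kip·ft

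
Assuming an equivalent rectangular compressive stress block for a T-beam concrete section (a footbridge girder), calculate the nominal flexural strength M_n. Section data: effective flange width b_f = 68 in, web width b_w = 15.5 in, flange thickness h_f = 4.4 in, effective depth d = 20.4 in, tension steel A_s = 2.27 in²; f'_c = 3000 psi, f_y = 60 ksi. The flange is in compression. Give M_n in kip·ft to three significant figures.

M_n ≈ 227 kip·ft

Tension: T = A_s f_y = 2.27 × 60 = 136.2 kips.
Try a within the flange: a = T/(0.85 f'_c b_f) = 136.2/(0.85 × 3 × 68) = 0.785 in.
Since a = 0.785 ≤ h_f = 4.4 in, the stress block lies entirely in the flange; analyse as a rectangular beam of width b_f.
M_n = T(d − a/2) = 136.2 × (20.4 − 0.3925) = 2725.0 kip·in.
M_n = 2725.0/12 = 227.08 kip·ft.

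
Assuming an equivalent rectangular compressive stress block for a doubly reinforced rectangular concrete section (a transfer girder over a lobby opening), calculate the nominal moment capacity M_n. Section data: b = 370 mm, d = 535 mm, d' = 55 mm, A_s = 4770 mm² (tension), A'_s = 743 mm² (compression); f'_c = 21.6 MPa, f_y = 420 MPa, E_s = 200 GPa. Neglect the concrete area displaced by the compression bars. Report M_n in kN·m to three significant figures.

Assume both tension and compression steel yield.
Net tension couple steel: A_s − A'_s = 4027 mm².
a = (A_s − A'_s) f_y / (0.85 f'_c b) = 1691340/(0.85 × 21.6 × 370) = 248.98 mm.
c = a/β₁ = 248.98/0.85 = 292.92 mm; ε'_s = 0.003(c − d')/c = 0.0024 ≥ f_y/E_s = 0.0021, so compression steel does yield.
M_n = (A_s − A'_s) f_y (d − a/2) + A'_s f_y (d − d') = [1691340 × (535 − 124.49) + 312060 × (535 − 55)] × 10⁻⁶ = 694.31 + 149.79 = 844.10 kN·m.

M_n ≈ 844 kN·m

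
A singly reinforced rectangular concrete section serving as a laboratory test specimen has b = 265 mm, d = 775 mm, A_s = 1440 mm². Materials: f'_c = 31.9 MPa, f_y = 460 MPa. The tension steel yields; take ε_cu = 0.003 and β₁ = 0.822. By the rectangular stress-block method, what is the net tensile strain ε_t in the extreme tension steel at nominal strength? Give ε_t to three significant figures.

ε_t ≈ 0.0177

a = A_s f_y/(0.85 f'_c b) = 92.19 mm.
β₁ = 0.822, so c = a/β₁ = 92.19/0.822 = 112.15 mm.
From the linear strain diagram with ε_cu = 0.003: ε_t = 0.003 (d − c)/c = 0.003 × (775 − 112.15)/112.15 = 0.0177.
Since ε_t ≥ 0.005, the section is tension-controlled.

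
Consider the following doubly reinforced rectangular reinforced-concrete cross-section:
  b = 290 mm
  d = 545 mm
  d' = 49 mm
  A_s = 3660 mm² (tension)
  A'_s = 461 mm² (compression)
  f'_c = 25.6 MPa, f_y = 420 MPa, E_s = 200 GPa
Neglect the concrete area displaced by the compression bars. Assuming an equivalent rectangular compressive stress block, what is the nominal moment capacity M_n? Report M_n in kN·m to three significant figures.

M_n ≈ 685 kN·m

Assume both tension and compression steel yield.
Net tension couple steel: A_s − A'_s = 3199 mm².
a = (A_s − A'_s) f_y / (0.85 f'_c b) = 1343580/(0.85 × 25.6 × 290) = 212.92 mm.
c = a/β₁ = 212.92/0.85 = 250.49 mm; ε'_s = 0.003(c − d')/c = 0.0024 ≥ f_y/E_s = 0.0021, so compression steel does yield.
M_n = (A_s − A'_s) f_y (d − a/2) + A'_s f_y (d − d') = [1343580 × (545 − 106.46) + 193620 × (545 − 49)] × 10⁻⁶ = 589.21 + 96.04 = 685.25 kN·m.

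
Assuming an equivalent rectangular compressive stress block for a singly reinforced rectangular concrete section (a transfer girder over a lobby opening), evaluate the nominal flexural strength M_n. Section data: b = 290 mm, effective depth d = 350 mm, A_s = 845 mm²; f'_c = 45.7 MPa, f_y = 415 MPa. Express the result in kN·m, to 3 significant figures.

T = A_s f_y = 845 × 415 = 350675 N = 350.675 kN.
From C = T: a = T/(0.85 f'_c b) = 350675/(0.85 × 45.7 × 290) = 31.13 mm.
M_n = T(d − a/2) = 350.675 kN × (350 − 15.565) mm = 117.28 kN·m.

M_n ≈ 117 kN·m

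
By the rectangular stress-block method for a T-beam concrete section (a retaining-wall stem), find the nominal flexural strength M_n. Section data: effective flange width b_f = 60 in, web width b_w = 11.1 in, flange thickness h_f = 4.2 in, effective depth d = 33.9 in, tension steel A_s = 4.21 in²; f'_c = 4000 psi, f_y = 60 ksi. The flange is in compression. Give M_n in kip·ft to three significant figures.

M_n ≈ 701 kip·ft

Tension: T = A_s f_y = 4.21 × 60 = 252.6 kips.
Try a within the flange: a = T/(0.85 f'_c b_f) = 252.6/(0.85 × 4 × 60) = 1.238 in.
Since a = 1.238 ≤ h_f = 4.2 in, the stress block lies entirely in the flange; analyse as a rectangular beam of width b_f.
M_n = T(d − a/2) = 252.6 × (33.9 − 0.619) = 8406.8 kip·in.
M_n = 8406.8/12 = 700.57 kip·ft.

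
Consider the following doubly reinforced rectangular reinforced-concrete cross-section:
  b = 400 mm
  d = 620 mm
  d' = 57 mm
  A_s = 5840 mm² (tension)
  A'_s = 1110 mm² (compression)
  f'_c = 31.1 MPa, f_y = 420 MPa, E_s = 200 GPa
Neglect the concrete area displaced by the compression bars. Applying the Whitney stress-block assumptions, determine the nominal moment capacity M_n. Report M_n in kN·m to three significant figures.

Assume both tension and compression steel yield.
Net tension couple steel: A_s − A'_s = 4730 mm².
a = (A_s − A'_s) f_y / (0.85 f'_c b) = 1986600/(0.85 × 31.1 × 400) = 187.88 mm.
c = a/β₁ = 187.88/0.828 = 226.91 mm; ε'_s = 0.003(c − d')/c = 0.0022 ≥ f_y/E_s = 0.0021, so compression steel does yield.
M_n = (A_s − A'_s) f_y (d − a/2) + A'_s f_y (d − d') = [1986600 × (620 − 93.94) + 466200 × (620 − 57)] × 10⁻⁶ = 1045.07 + 262.47 = 1307.54 kN·m.

M_n ≈ 1310 kN·m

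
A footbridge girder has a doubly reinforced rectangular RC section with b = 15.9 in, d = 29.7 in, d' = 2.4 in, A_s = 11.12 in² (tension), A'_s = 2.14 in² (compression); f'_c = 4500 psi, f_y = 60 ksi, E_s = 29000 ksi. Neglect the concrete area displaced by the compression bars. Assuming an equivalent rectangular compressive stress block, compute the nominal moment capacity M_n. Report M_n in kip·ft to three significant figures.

M_n ≈ 1430 kip·ft

Assume both steels yield.
a = (A_s − A'_s) f_y/(0.85 f'_c b) = (11.12 − 2.14) × 60/(0.85 × 4.5 × 15.9) = 8.859 in.
c = a/β₁ = 8.859/0.825 = 10.738 in; ε'_s = 0.003(c − d')/c = 0.0023 ≥ ε_y = 0.0021, so the compression steel yields.
M_n = (A_s − A'_s) f_y (d − a/2) + A'_s f_y (d − d') = 538.8 × (29.7 − 4.4295) + 128.4 × (29.7 − 2.4) = 13615.7 + 3505.3 = 17121.0 kip·in = 17121.0/12 = 1426.75 kip·ft.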